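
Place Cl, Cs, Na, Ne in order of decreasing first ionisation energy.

Ne, Cl, Na, Cs

Ne is in period 2, group 18; Na is in period 3, group 1; Cl is in period 3, group 17; Cs is in period 6, group 1.
Removing the outermost electron gets harder across a period and easier down a group.
These span different periods and groups, so the two trends combine.
Na > Cs: Na sits above Cs in group 1, so the down-group effect alone puts Na higher.
Cl > Na: both are in period 3; the period trend gives Cl the larger value.
Ne > Cl: both effects reinforce here, so Ne is clearly the higher of the two.
Tabulated first ionization energy (kJ/mol): Ne 2081, Na 496, Cl 1251, Cs 376.
So from highest to lowest: Ne > Cl > Na > Cs.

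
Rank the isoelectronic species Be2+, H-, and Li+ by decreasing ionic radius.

H- > Li+ > Be2+

All of these have 2 electrons, so size is governed by nuclear charge alone: the more protons, the stronger the pull on the same electron cloud, and the smaller the ion.
Nuclear charges: Be2+ (Z=4), Li+ (Z=3), H- (Z=1).
Largest to smallest: H- > Li+ > Be2+.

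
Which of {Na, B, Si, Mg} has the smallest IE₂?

The second ionization energy removes an electron from the +1 ion. For each element: Na⁺ is the bare [Ne] core; B⁺ still has 2 valence electrons; Si⁺ still has 3 valence electrons; Mg⁺ still has 1 valence electron.
Pulling an electron out of a noble-gas core costs far more than removing a remaining valence electron, so Na sits at the high end of IE_2.
Valence configurations: B⁺ [He]2s², Si⁺ [Ne]3s²3p¹, Mg⁺ [Ne]3s¹.
Approximate IE_2 values (kJ/mol): Na 4562, B 2427, Si 1577, Mg 1451.
Hence IE_2: Mg < Si < B < Na.

Mg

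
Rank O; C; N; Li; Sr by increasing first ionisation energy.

Li < Sr < C < O < N

Li is in period 2, group 1; C is in period 2, group 14; N is in period 2, group 15; O is in period 2, group 16; Sr is in period 5, group 2.
Removing the outermost electron gets harder across a period and easier down a group.
Neither a single period nor a single group — weigh both effects.
Sr > Li: period and group pull opposite ways; the across-period shift dominates (550 vs 520 kJ/mol).
C > Sr: both effects reinforce here, so C is clearly the higher of the two.
O > C: O lies to the right of C in period 2, so the across-period effect alone puts O higher.
N > O: this pair runs against the simple trend — see the exception note.
Note the exception: N has a higher first ionization energy than O, contrary to the simple trend — pairing an electron in O's 2p⁴ costs repulsion energy, so O ionizes more easily than half-filled N (2p³).
Tabulated first ionization energy (kJ/mol): Li 520, C 1086, N 1402, O 1314, Sr 550.
So from lowest to highest: Li < Sr < C < O < N.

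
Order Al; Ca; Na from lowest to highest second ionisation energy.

Ca < Al < Na

The second ionization energy removes an electron from the +1 ion. For each element: Al⁺ still has 2 valence electrons; Ca⁺ still has 1 valence electron; Na⁺ is the bare [Ne] core.
Core electrons are held far more tightly than valence electrons, so Na tops the IE_2 order.
Valence configurations: Al⁺ [Ne]3s², Ca⁺ [Ar]4s¹.
Approximate IE_2 values (kJ/mol): Al 1817, Ca 1145, Na 4562.
Overall IE_2 order: Ca < Al < Na.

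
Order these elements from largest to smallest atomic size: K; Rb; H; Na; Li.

Rb > K > Na > Li > H

H is in period 1, group 1; Li is in period 2, group 1; Na is in period 3, group 1; K is in period 4, group 1; Rb is in period 5, group 1.
Radius decreases left→right (rising Z_eff, same n) and increases top→bottom (higher n).
All are in group 1, so atomic radius increases down the group.
So from largest to smallest: Rb > K > Na > Li > H.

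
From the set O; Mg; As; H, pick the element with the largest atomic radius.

H is in period 1, group 1; O is in period 2, group 16; Mg is in period 3, group 2; As is in period 4, group 15.
Radius decreases left→right (rising Z_eff, same n) and increases top→bottom (higher n).
Here both period and group differ, so the two effects have to be weighed against each other.
O > H: period and group pull opposite ways; the down-group shift dominates (63 vs 32 pm).
As > O: relative to O, both the across-period and down-group shifts push As's atomic radius up.
Mg > As: period and group pull opposite ways; the across-period shift dominates (139 vs 121 pm).
Approximate values (pm): H 32, O 63, Mg 139, As 121.
The largest atomic radius among these belongs to Mg.

Mg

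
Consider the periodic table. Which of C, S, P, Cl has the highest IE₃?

C

The third ionization energy removes an electron from the +2 ion. For each element: C²⁺ still has 2 valence electrons; S²⁺ still has 4 valence electrons; P²⁺ still has 3 valence electrons; Cl²⁺ still has 5 valence electrons.
All are still removing valence electrons, so compare the +2 ions as you would atoms: IE_3 generally rises across a period (higher Z_eff) and falls down a group (larger shell), subject to the usual subshell exceptions.
Valence configurations: C²⁺ [He]2s², S²⁺ [Ne]3s²3p², P²⁺ [Ne]3s²3p¹, Cl²⁺ [Ne]3s²3p³.
Tabulated IE_3 (kJ/mol): C 4620, S 3357, P 2914, Cl 3822.
Hence IE_3: P < S < Cl < C.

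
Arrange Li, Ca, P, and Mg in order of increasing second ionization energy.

The second ionization energy removes an electron from the +1 ion. For each element: Li⁺ is the bare [He] core; Ca⁺ still has 1 valence electron; P⁺ still has 4 valence electrons; Mg⁺ still has 1 valence electron.
Core electrons are held far more tightly than valence electrons, so Li tops the IE_2 order.
Valence configurations: Ca⁺ [Ar]4s¹, P⁺ [Ne]3s²3p², Mg⁺ [Ne]3s¹.
Approximate IE_2 values (kJ/mol): Li 7298, Ca 1145, P 1907, Mg 1451.
Overall IE_2 order: Ca < Mg < P < Li.

Ca < Mg < P < Li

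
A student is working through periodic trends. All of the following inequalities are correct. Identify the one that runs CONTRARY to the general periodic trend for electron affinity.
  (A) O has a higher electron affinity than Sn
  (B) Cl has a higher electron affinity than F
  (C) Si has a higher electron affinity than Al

The general trend: electron affinity increases across a period and decreases down a group.
(A) O (period 2, group 16) vs Sn (period 5, group 14): the stated order agrees with the simple trend.
(B) Cl (period 3, group 17) vs F (period 2, group 17): the stated order contradicts the simple trend.
(C) Si (period 3, group 14) vs Al (period 3, group 13): the stated order agrees with the simple trend.
The exception is (B): F's small 2p subshell makes the incoming electron feel strong e⁻–e⁻ repulsion, so Cl actually releases more energy on gaining an electron.

(B)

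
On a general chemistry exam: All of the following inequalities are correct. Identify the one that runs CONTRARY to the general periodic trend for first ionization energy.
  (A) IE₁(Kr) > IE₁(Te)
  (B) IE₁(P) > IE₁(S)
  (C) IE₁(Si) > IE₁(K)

The general trend: first ionization energy increases across a period and decreases down a group.
(A) Kr (period 4, group 18) vs Te (period 5, group 16): the stated order agrees with the simple trend.
(B) P (period 3, group 15) vs S (period 3, group 16): the stated order contradicts the simple trend.
(C) Si (period 3, group 14) vs K (period 4, group 1): the stated order agrees with the simple trend.
The exception is (B): S (3p⁴) ionizes more easily than half-filled P (3p³) because the paired 3p electron in S is pushed out by e⁻–e⁻ repulsion.

(B)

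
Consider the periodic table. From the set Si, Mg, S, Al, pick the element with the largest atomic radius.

Mg is in period 3, group 2; Al is in period 3, group 13; Si is in period 3, group 14; S is in period 3, group 16.
Across a period the added protons contract the valence shell; down a group each new principal shell makes the atom larger.
All lie in period 3, so atomic radius increases right to left.
The largest atomic radius among these belongs to Mg.

Mg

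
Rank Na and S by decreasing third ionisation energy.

Na, S

The third ionization energy removes an electron from the +2 ion. For each element: Na²⁺ is already 1 electron into the core; S²⁺ still has 4 valence electrons.
Core electrons are held far more tightly than valence electrons, so Na tops the IE_3 order.
Approximate IE_3 values (kJ/mol): Na 6910, S 3357.
Putting it together, IE_3: S < Na.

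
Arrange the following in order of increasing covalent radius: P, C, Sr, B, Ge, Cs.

B is in period 2, group 13; C is in period 2, group 14; P is in period 3, group 15; Ge is in period 4, group 14; Sr is in period 5, group 2; Cs is in period 6, group 1.
Atomic radius shrinks across a period as nuclear charge pulls the same shell inward, and grows down a group as new shells are added.
These span different periods and groups, so the two trends combine.
B > C: both are in period 2; the period trend gives B the larger value.
P > B: the two effects oppose for this pair; the down-group effect wins (111 vs 85 pm).
Ge > P: both effects reinforce here, so Ge is clearly the larger of the two.
Sr > Ge: both effects reinforce here, so Sr is clearly the larger of the two.
Cs > Sr: both effects reinforce here, so Cs is clearly the larger of the two.
For reference (pm): B 85, C 75, P 111, Ge 121, Sr 185, Cs 232.
So from smallest to largest: C < B < P < Ge < Sr < Cs.

C, B, P, Ge, Sr, Cs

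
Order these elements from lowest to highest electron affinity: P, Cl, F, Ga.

Ga < P < F < Cl

F is in period 2, group 17; P is in period 3, group 15; Cl is in period 3, group 17; Ga is in period 4, group 13.
EA tends to increase across a period and decrease down a group, though the pattern is less regular than for IE or radius.
These span different periods and groups, so the two trends combine.
P > Ga: both effects reinforce here, so P is clearly the higher of the two.
F > P: both effects reinforce here, so F is clearly the higher of the two.
Cl > F: this pair runs against the simple trend — see the exception note.
Note the exception: Cl has a higher electron affinity than F, contrary to the simple trend — F's small 2p subshell makes the incoming electron feel strong e⁻–e⁻ repulsion, so Cl actually releases more energy on gaining an electron.
For reference (kJ/mol): F 328, P 72, Cl 349, Ga 29.
So from lowest to highest: Ga < P < F < Cl.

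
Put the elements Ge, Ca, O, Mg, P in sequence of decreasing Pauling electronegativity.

O > P > Ge > Mg > Ca

O is in period 2, group 16; Mg is in period 3, group 2; P is in period 3, group 15; Ca is in period 4, group 2; Ge is in period 4, group 14.
Electronegativity increases across a period and decreases down a group, tracking effective nuclear charge and atomic size.
These span different periods and groups, so the two trends combine.
Mg > Ca: Mg sits above Ca in group 2, so the down-group effect alone puts Mg higher.
Ge > Mg: the two effects oppose for this pair; the across-period effect wins (2.01 vs 1.31).
P > Ge: both effects reinforce here, so P is clearly the higher of the two.
O > P: relative to P, both the across-period and down-group shifts push O's electronegativity up.
Approximate values (Pauling): O 3.44, Mg 1.31, P 2.19, Ca 1.00, Ge 2.01.
So from highest to lowest: O > P > Ge > Mg > Ca.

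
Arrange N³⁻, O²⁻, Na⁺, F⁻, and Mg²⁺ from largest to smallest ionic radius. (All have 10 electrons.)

All of these have 10 electrons, so size is governed by nuclear charge alone: the more protons, the stronger the pull on the same electron cloud, and the smaller the ion.
Nuclear charges: Mg²⁺ (Z=12), Na⁺ (Z=11), F⁻ (Z=9), O²⁻ (Z=8), N³⁻ (Z=7).
Largest to smallest: N³⁻ > O²⁻ > F⁻ > Na⁺ > Mg²⁺.

N³⁻, O²⁻, F⁻, Na⁺, Mg²⁺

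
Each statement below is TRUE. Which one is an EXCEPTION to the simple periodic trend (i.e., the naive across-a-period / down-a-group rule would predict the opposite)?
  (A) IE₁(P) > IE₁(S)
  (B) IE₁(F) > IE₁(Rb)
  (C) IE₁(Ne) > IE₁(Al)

The general trend: IE₁ increases across a period and decreases down a group.
(A) P (period 3, group 15) vs S (period 3, group 16): the stated order contradicts the simple trend.
(B) F (period 2, group 17) vs Rb (period 5, group 1): the stated order agrees with the simple trend.
(C) Ne (period 2, group 18) vs Al (period 3, group 13): the stated order agrees with the simple trend.
The exception is (A): S (3p⁴) ionizes more easily than half-filled P (3p³) because the paired 3p electron in S is pushed out by e⁻–e⁻ repulsion.

(A)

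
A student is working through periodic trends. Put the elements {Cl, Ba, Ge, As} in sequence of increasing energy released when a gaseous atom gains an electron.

EA tends to increase across a period and decrease down a group, though the pattern is less regular than for IE or radius.
These span different periods and groups, so the two trends combine.
As > Ba: both effects reinforce here, so As is clearly the higher of the two.
Ge > As: this pair runs against the simple trend — see the exception note.
Cl > Ge: both effects reinforce here, so Cl is clearly the higher of the two.
Note the exception: Ge has a higher electron affinity than As, contrary to the simple trend — adding an electron to As's half-filled 4p³ is unfavourable, so Ge (4p²) has the more exothermic EA.
Approximate values (kJ/mol): Cl 349, Ge 119, As 78, Ba 14.
So from lowest to highest: Ba < As < Ge < Cl.

Ba < As < Ge < Cl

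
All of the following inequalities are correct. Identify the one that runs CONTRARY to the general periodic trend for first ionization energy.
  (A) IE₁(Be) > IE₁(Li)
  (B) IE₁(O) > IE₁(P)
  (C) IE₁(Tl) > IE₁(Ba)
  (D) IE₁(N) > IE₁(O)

(D)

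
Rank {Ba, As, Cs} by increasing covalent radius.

As < Ba < Cs

As is in period 4, group 15; Cs is in period 6, group 1; Ba is in period 6, group 2.
Radius decreases left→right (rising Z_eff, same n) and increases top→bottom (higher n).
These span different periods and groups, so the two trends combine.
Ba > As: relative to As, both the across-period and down-group shifts push Ba's atomic radius up.
Cs > Ba: Cs lies to the left of Ba in period 6, so the across-period effect alone puts Cs larger.
Tabulated atomic radius (pm): As 121, Cs 232, Ba 196.
So from smallest to largest: As < Ba < Cs.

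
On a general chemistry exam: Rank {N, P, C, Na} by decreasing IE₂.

Consider each +1 ion: N⁺ still has 4 valence electrons; P⁺ still has 4 valence electrons; C⁺ still has 3 valence electrons; Na⁺ is the bare [Ne] core.
Breaking into a closed-shell core is much more expensive than removing a leftover valence electron — Na has the largest IE_2 here.
Valence configurations: N⁺ [He]2s²2p², P⁺ [Ne]3s²3p², C⁺ [He]2s²2p¹.
Tabulated IE_2 (kJ/mol): N 2856, P 1907, C 2353, Na 4562.
Putting it together, IE_2: P < C < N < Na.

Na > N > C > P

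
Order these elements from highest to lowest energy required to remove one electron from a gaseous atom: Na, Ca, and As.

As > Ca > Na

Na is in period 3, group 1; Ca is in period 4, group 2; As is in period 4, group 15.
Removing the outermost electron gets harder across a period and easier down a group.
These span different periods and groups, so the two trends combine.
Ca > Na: the two effects oppose for this pair; the across-period effect wins (590 vs 496 kJ/mol).
As > Ca: As lies to the right of Ca in period 4, so the across-period effect alone puts As higher.
Tabulated first ionization energy (kJ/mol): Na 496, Ca 590, As 947.
So from highest to lowest: As > Ca > Na.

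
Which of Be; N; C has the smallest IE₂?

The second ionization energy removes an electron from the +1 ion. For each element: Be⁺ still has 1 valence electron; N⁺ still has 4 valence electrons; C⁺ still has 3 valence electrons.
All are still removing valence electrons, so compare the +1 ions as you would atoms: IE_2 generally rises across a period (higher Z_eff) and falls down a group (larger shell), subject to the usual subshell exceptions.
Valence configurations: Be⁺ [He]2s¹, N⁺ [He]2s²2p², C⁺ [He]2s²2p¹.
Tabulated IE_2 (kJ/mol): Be 1757, N 2856, C 2353.
Hence IE_2: Be < C < N.

Be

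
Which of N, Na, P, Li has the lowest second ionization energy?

IE_2 is the cost of taking one more electron from the +1 cation: N⁺ still has 4 valence electrons; Na⁺ is the bare [Ne] core; P⁺ still has 4 valence electrons; Li⁺ is the bare [He] core.
Pulling an electron out of a noble-gas core costs far more than removing a remaining valence electron, so Na and Li sit at the high end of IE_2.
Valence configurations: N⁺ [He]2s²2p², P⁺ [Ne]3s²3p².
The numbers (kJ/mol): N 2856, Na 4562, P 1907, Li 7298.
So the second ionization energies run P < N < Na < Li.

P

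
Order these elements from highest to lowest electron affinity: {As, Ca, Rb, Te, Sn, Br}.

Br > Te > Sn > As > Rb > Ca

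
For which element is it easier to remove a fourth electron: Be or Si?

Si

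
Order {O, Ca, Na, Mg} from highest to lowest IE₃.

The third ionization energy removes an electron from the +2 ion. For each element: O²⁺ still has 4 valence electrons; Ca²⁺ is the bare [Ar] core; Na²⁺ is already 1 electron into the core; Mg²⁺ is the bare [Ne] core.
Usually core removal costs more than valence removal, but here the competition is close: a tightly held n=2 valence electron can cost more to remove than an n=3 core electron, so the actual values have to decide it.
Tabulated IE_3 (kJ/mol): O 5300, Ca 4912, Na 6910, Mg 7733.
So the third ionization energies run Ca < O < Na < Mg.

Mg, Na, O, Ca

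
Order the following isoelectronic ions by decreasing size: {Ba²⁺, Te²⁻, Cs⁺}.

Te²⁻, Cs⁺, Ba²⁺

All of these have 54 electrons, so size is governed by nuclear charge alone: the more protons, the stronger the pull on the same electron cloud, and the smaller the ion.
Nuclear charges: Ba²⁺ (Z=56), Cs⁺ (Z=55), Te²⁻ (Z=52).
Largest to smallest: Te²⁻ > Cs⁺ > Ba²⁺.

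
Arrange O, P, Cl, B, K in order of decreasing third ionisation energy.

O > K > Cl > B > P

The third ionization energy removes an electron from the +2 ion. For each element: O²⁺ still has 4 valence electrons; P²⁺ still has 3 valence electrons; Cl²⁺ still has 5 valence electrons; B²⁺ still has 1 valence electron; K²⁺ is already 1 electron into the core.
Usually core removal costs more than valence removal, but here the competition is close: a tightly held n=2 valence electron can cost more to remove than an n=3 core electron, so the actual values have to decide it.
Valence configurations: O²⁺ [He]2s²2p², P²⁺ [Ne]3s²3p¹, Cl²⁺ [Ne]3s²3p³, B²⁺ [He]2s¹.
The numbers (kJ/mol): O 5300, P 2914, Cl 3822, B 3660, K 4420.
So the third ionization energies run P < B < Cl < K < O.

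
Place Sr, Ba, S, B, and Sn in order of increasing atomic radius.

B is in period 2, group 13; S is in period 3, group 16; Sr is in period 5, group 2; Sn is in period 5, group 14; Ba is in period 6, group 2.
Moving right in a period, electrons are added to the same shell under a stronger nuclear pull, so atoms get smaller; moving down, a new shell is opened and atoms get larger.
Neither a single period nor a single group — weigh both effects.
S > B: the two effects oppose for this pair; the down-group effect wins (103 vs 85 pm).
Sn > S: relative to S, both the across-period and down-group shifts push Sn's atomic radius up.
Sr > Sn: Sr lies to the left of Sn in period 5, so the across-period effect alone puts Sr larger.
Ba > Sr: Ba sits below Sr in group 2, so the down-group effect alone puts Ba larger.
Tabulated atomic radius (pm): B 85, S 103, Sr 185, Sn 140, Ba 196.
So from smallest to largest: B < S < Sn < Sr < Ba.

B < S < Sn < Sr < Ba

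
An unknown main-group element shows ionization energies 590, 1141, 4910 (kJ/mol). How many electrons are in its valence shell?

2

Look for the largest jump between consecutive ionization energies: IE3/IE2 ≈ 4.3, far larger than any earlier ratio.
That jump marks the point where a core electron is being removed. So the atom has 2 valence electrons.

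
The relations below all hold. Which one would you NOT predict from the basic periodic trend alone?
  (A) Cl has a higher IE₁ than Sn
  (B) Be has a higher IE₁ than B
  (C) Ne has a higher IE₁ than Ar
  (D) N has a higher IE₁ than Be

The general trend: IE₁ increases across a period and decreases down a group.
(A) Cl (period 3, group 17) vs Sn (period 5, group 14): the stated order agrees with the simple trend.
(B) Be (period 2, group 2) vs B (period 2, group 13): the stated order contradicts the simple trend.
(C) Ne (period 2, group 18) vs Ar (period 3, group 18): the stated order agrees with the simple trend.
(D) N (period 2, group 15) vs Be (period 2, group 2): the stated order agrees with the simple trend.
The exception is (B): removing B's lone 2p electron is easier than breaking Be's filled 2s².

(B)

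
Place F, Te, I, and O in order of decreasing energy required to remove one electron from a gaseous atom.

F > O > I > Te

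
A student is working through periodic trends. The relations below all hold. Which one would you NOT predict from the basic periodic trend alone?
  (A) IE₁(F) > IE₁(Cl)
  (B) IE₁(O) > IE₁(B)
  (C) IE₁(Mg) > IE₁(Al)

(C)

The general trend: IE₁ increases across a period and decreases down a group.
(A) F (period 2, group 17) vs Cl (period 3, group 17): the stated order agrees with the simple trend.
(B) O (period 2, group 16) vs B (period 2, group 13): the stated order agrees with the simple trend.
(C) Mg (period 3, group 2) vs Al (period 3, group 13): the stated order contradicts the simple trend.
The exception is (C): Al's single 3p electron is easier to remove than one from Mg's filled 3s².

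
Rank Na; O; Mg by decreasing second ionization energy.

After 1 electron has been removed, what remains? Na⁺ is the bare [Ne] core; O⁺ still has 5 valence electrons; Mg⁺ still has 1 valence electron.
Core electrons are held far more tightly than valence electrons, so Na tops the IE_2 order.
Valence configurations: O⁺ [He]2s²2p³, Mg⁺ [Ne]3s¹.
The numbers (kJ/mol): Na 4562, O 3388, Mg 1451.
Putting it together, IE_2: Mg < O < Na.

Na > O > Mg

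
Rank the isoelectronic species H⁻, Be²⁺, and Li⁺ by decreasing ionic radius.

All of these have 2 electrons, so size is governed by nuclear charge alone: the more protons, the stronger the pull on the same electron cloud, and the smaller the ion.
Nuclear charges: Be²⁺ (Z=4), Li⁺ (Z=3), H⁻ (Z=1).
Largest to smallest: H⁻ > Li⁺ > Be²⁺.

H⁻ > Li⁺ > Be²⁺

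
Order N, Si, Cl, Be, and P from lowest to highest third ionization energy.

P, Si, Cl, N, Be

After 2 electrons have been removed, what remains? N²⁺ still has 3 valence electrons; Si²⁺ still has 2 valence electrons; Cl²⁺ still has 5 valence electrons; Be²⁺ is the bare [He] core; P²⁺ still has 3 valence electrons.
Core electrons are held far more tightly than valence electrons, so Be tops the IE_3 order.
Valence configurations: N²⁺ [He]2s²2p¹, Si²⁺ [Ne]3s², Cl²⁺ [Ne]3s²3p³, P²⁺ [Ne]3s²3p¹.
P²⁺ loses a lone 3p electron whereas Si²⁺ must break into a filled 3s² pair, so IE_3(Si) > IE_3(P) even though P has the higher nuclear charge.
The numbers (kJ/mol): N 4578, Si 3232, Cl 3822, Be 14849, P 2914.
Putting it together, IE_3: P < Si < Cl < N < Be.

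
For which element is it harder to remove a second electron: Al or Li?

The second ionization energy removes an electron from the +1 ion. For each element: Al⁺ still has 2 valence electrons; Li⁺ is the bare [He] core.
Pulling an electron out of a noble-gas core costs far more than removing a remaining valence electron, so Li sits at the high end of IE_2.
Tabulated IE_2 (kJ/mol): Al 1817, Li 7298.
Hence IE_2: Al < Li.

Li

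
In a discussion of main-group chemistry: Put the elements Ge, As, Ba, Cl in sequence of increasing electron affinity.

Cl is in period 3, group 17; Ge is in period 4, group 14; As is in period 4, group 15; Ba is in period 6, group 2.
Electron affinity generally becomes more exothermic across a period toward the halogens and less exothermic down a group.
Neither a single period nor a single group — weigh both effects.
As > Ba: both effects reinforce here, so As is clearly the higher of the two.
Ge > As: this pair runs against the simple trend — see the exception note.
Cl > Ge: both effects reinforce here, so Cl is clearly the higher of the two.
Note the exception: Ge has a higher electron affinity than As, contrary to the simple trend — adding an electron to As's half-filled 4p³ is unfavourable, so Ge (4p²) has the more exothermic EA.
Approximate values (kJ/mol): Cl 349, Ge 119, As 78, Ba 14.
So from lowest to highest: Ba < As < Ge < Cl.

Ba < As < Ge < Cl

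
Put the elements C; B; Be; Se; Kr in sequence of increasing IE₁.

First ionization energy rises across a period (greater Z_eff holds electrons more tightly) and falls down a group (valence electrons are farther from the nucleus).
These span different periods and groups, so the two trends combine.
Be > B: this pair runs against the simple trend — see the exception note.
Se > Be: the two effects oppose for this pair; the across-period effect wins (941 vs 900 kJ/mol).
C > Se: period and group pull opposite ways; the down-group shift dominates (1086 vs 941 kJ/mol).
Kr > C: the two effects oppose for this pair; the across-period effect wins (1351 vs 1086 kJ/mol).
Note the exception: Be has a higher first ionization energy than B, contrary to the simple trend — removing B's lone 2p electron is easier than breaking Be's filled 2s².
Approximate values (kJ/mol): Be 900, B 801, C 1086, Se 941, Kr 1351.
So from lowest to highest: B < Be < Se < C < Kr.

B, Be, Se, C, Kr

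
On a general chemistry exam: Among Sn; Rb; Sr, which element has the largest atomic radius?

Rb

Moving right in a period, electrons are added to the same shell under a stronger nuclear pull, so atoms get smaller; moving down, a new shell is opened and atoms get larger.
All lie in period 5, so atomic radius increases right to left.
The largest atomic radius among these belongs to Rb.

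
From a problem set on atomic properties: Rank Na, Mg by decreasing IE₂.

Na, Mg

After 1 electron has been removed, what remains? Na⁺ is the bare [Ne] core; Mg⁺ still has 1 valence electron.
Core electrons are held far more tightly than valence electrons, so Na tops the IE_2 order.
Approximate IE_2 values (kJ/mol): Na 4562, Mg 1451.
Putting it together, IE_2: Mg < Na.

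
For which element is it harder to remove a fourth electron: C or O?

Consider each +3 ion: C³⁺ still has 1 valence electron; O³⁺ still has 3 valence electrons.
All are still removing valence electrons, so compare the +3 ions as you would atoms: IE_4 generally rises across a period (higher Z_eff) and falls down a group (larger shell), subject to the usual subshell exceptions.
Valence configurations: C³⁺ [He]2s¹, O³⁺ [He]2s²2p¹.
The numbers (kJ/mol): C 6223, O 7469.
Putting it together, IE_4: C < O.

O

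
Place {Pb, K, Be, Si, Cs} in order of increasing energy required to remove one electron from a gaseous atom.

Cs, K, Pb, Si, Be

Be is in period 2, group 2; Si is in period 3, group 14; K is in period 4, group 1; Cs is in period 6, group 1; Pb is in period 6, group 14.
IE₁ increases left→right with effective nuclear charge and decreases top→bottom as the valence shell moves farther out.
Neither a single period nor a single group — weigh both effects.
K > Cs: K sits above Cs in group 1, so the down-group effect alone puts K higher.
Pb > K: period and group pull opposite ways; the across-period shift dominates (716 vs 419 kJ/mol).
Si > Pb: Si sits above Pb in group 14, so the down-group effect alone puts Si higher.
Be > Si: period and group pull opposite ways; the down-group shift dominates (900 vs 786 kJ/mol).
Approximate values (kJ/mol): Be 900, Si 786, K 419, Cs 376, Pb 716.
So from lowest to highest: Cs < K < Pb < Si < Be.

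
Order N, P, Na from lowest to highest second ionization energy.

The second ionization energy removes an electron from the +1 ion. For each element: N⁺ still has 4 valence electrons; P⁺ still has 4 valence electrons; Na⁺ is the bare [Ne] core.
Breaking into a closed-shell core is much more expensive than removing a leftover valence electron — Na has the largest IE_2 here.
Valence configurations: N⁺ [He]2s²2p², P⁺ [Ne]3s²3p².
Approximate IE_2 values (kJ/mol): N 2856, P 1907, Na 4562.
So the second ionization energies run P < N < Na.

P, N, Na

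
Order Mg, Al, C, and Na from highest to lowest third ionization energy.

Mg > Na > C > Al

After 2 electrons have been removed, what remains? Mg²⁺ is the bare [Ne] core; Al²⁺ still has 1 valence electron; C²⁺ still has 2 valence electrons; Na²⁺ is already 1 electron into the core.
Breaking into a closed-shell core is much more expensive than removing a leftover valence electron — Na and Mg have the largest IE_3 here.
Valence configurations: Al²⁺ [Ne]3s¹, C²⁺ [He]2s².
Tabulated IE_3 (kJ/mol): Mg 7733, Al 2745, C 4620, Na 6910.
Overall IE_3 order: Al < C < Na < Mg.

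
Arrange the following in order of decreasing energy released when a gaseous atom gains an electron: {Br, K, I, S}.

Br, I, S, K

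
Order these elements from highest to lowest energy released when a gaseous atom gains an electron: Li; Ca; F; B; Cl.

Li is in period 2, group 1; B is in period 2, group 13; F is in period 2, group 17; Cl is in period 3, group 17; Ca is in period 4, group 2.
Electron affinity generally becomes more exothermic across a period toward the halogens and less exothermic down a group.
Neither a single period nor a single group — weigh both effects.
B > Ca: both effects reinforce here, so B is clearly the higher of the two.
Li > B: this pair runs against the simple trend — see the exception note.
F > Li: F lies to the right of Li in period 2, so the across-period effect alone puts F higher.
Cl > F: this pair runs against the simple trend — see the exception note.
Note the exception: Li has a higher electron affinity than B, contrary to the simple trend — B's ns²np¹ configuration gives only a small electron affinity — the sparsely filled np subshell binds an added electron weakly.
Note the exception: Cl has a higher electron affinity than F, contrary to the simple trend — F's small 2p subshell makes the incoming electron feel strong e⁻–e⁻ repulsion, so Cl actually releases more energy on gaining an electron.
For reference (kJ/mol): Li 60, B 27, F 328, Cl 349, Ca 2.
So from highest to lowest: Cl > F > Li > B > Ca.

Cl > F > Li > B > Ca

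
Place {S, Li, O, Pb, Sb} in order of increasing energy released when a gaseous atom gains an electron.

Li is in period 2, group 1; O is in period 2, group 16; S is in period 3, group 16; Sb is in period 5, group 15; Pb is in period 6, group 14.
Atoms with high Z_eff and room in the valence shell (especially the halogens) have the most exothermic electron affinities.
These span different periods and groups, so the two trends combine.
Li > Pb: period and group pull opposite ways; the down-group shift dominates (60 vs 35 kJ/mol).
Sb > Li: period and group pull opposite ways; the across-period shift dominates (103 vs 60 kJ/mol).
O > Sb: relative to Sb, both the across-period and down-group shifts push O's electron affinity up.
S > O: this pair runs against the simple trend — see the exception note.
Note the exception: S has a higher electron affinity than O, contrary to the simple trend — the compact 2p subshell of O repels the added electron more than S's larger 3p does.
Approximate values (kJ/mol): Li 60, O 141, S 200, Sb 103, Pb 35.
So from lowest to highest: Pb < Li < Sb < O < S.

Pb < Li < Sb < O < S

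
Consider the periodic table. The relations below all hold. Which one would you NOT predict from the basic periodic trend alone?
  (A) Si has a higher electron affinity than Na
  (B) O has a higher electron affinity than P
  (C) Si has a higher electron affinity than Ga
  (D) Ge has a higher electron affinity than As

(D)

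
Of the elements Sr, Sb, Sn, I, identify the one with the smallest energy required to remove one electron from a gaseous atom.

Sr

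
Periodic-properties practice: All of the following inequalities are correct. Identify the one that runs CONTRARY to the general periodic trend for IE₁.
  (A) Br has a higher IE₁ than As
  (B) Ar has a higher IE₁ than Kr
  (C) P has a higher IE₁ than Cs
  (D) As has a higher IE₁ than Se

The general trend: IE₁ increases across a period and decreases down a group.
(A) Br (period 4, group 17) vs As (period 4, group 15): the stated order agrees with the simple trend.
(B) Ar (period 3, group 18) vs Kr (period 4, group 18): the stated order agrees with the simple trend.
(C) P (period 3, group 15) vs Cs (period 6, group 1): the stated order agrees with the simple trend.
(D) As (period 4, group 15) vs Se (period 4, group 16): the stated order contradicts the simple trend.
The exception is (D): Se (4p⁴) ionizes more easily than half-filled As (4p³).

(D)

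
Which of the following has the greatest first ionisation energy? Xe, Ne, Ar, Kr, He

Removing the outermost electron gets harder across a period and easier down a group.
All are in group 18, so first ionization energy increases up the group.
The greatest first ionisation energy among these belongs to He.

He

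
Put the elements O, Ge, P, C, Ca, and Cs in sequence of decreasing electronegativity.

C is in period 2, group 14; O is in period 2, group 16; P is in period 3, group 15; Ca is in period 4, group 2; Ge is in period 4, group 14; Cs is in period 6, group 1.
Smaller atoms with higher effective nuclear charge are more electronegative.
These span different periods and groups, so the two trends combine.
Ca > Cs: relative to Cs, both the across-period and down-group shifts push Ca's electronegativity up.
Ge > Ca: both are in period 4; the period trend gives Ge the larger value.
P > Ge: both effects reinforce here, so P is clearly the higher of the two.
C > P: the two effects oppose for this pair; the down-group effect wins (2.55 vs 2.19).
O > C: both are in period 2; the period trend gives O the larger value.
For reference (Pauling): C 2.55, O 3.44, P 2.19, Ca 1.00, Ge 2.01, Cs 0.79.
So from highest to lowest: O > C > P > Ge > Ca > Cs.

O, C, P, Ge, Ca, Cs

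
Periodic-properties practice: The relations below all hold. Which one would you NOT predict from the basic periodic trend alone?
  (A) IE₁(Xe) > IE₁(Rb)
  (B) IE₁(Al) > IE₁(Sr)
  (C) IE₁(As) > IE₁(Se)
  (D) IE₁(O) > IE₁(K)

The general trend: IE₁ increases across a period and decreases down a group.
(A) Xe (period 5, group 18) vs Rb (period 5, group 1): the stated order agrees with the simple trend.
(B) Al (period 3, group 13) vs Sr (period 5, group 2): the stated order agrees with the simple trend.
(C) As (period 4, group 15) vs Se (period 4, group 16): the stated order contradicts the simple trend.
(D) O (period 2, group 16) vs K (period 4, group 1): the stated order agrees with the simple trend.
The exception is (C): Se (4p⁴) ionizes more easily than half-filled As (4p³).

(C)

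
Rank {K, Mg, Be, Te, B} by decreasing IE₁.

Removing the outermost electron gets harder across a period and easier down a group.
These span different periods and groups, so the two trends combine.
Mg > K: both effects reinforce here, so Mg is clearly the higher of the two.
B > Mg: both effects reinforce here, so B is clearly the higher of the two.
Te > B: the two effects oppose for this pair; the across-period effect wins (869 vs 801 kJ/mol).
Be > Te: period and group pull opposite ways; the down-group shift dominates (900 vs 869 kJ/mol).
Note the exception: Be has a higher first ionization energy than B, contrary to the simple trend — removing B's lone 2p electron is easier than breaking Be's filled 2s².
Tabulated first ionization energy (kJ/mol): Be 900, B 801, Mg 738, K 419, Te 869.
So from highest to lowest: Be > Te > B > Mg > K.

Be > Te > B > Mg > K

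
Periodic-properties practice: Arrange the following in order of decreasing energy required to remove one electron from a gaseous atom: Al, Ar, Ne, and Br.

Ne > Ar > Br > Al

Ne is in period 2, group 18; Al is in period 3, group 13; Ar is in period 3, group 18; Br is in period 4, group 17.
IE₁ increases left→right with effective nuclear charge and decreases top→bottom as the valence shell moves farther out.
Here both period and group differ, so the two effects have to be weighed against each other.
Br > Al: period and group pull opposite ways; the across-period shift dominates (1140 vs 578 kJ/mol).
Ar > Br: relative to Br, both the across-period and down-group shifts push Ar's first ionization energy up.
Ne > Ar: Ne sits above Ar in group 18, so the down-group effect alone puts Ne higher.
For reference (kJ/mol): Ne 2081, Al 578, Ar 1521, Br 1140.
So from highest to lowest: Ne > Ar > Br > Al.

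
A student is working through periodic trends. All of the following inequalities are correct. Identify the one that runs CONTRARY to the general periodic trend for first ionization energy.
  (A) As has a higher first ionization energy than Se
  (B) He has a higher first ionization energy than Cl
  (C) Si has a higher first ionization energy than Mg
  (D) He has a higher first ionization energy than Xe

The general trend: first ionization energy increases across a period and decreases down a group.
(A) As (period 4, group 15) vs Se (period 4, group 16): the stated order contradicts the simple trend.
(B) He (period 1, group 18) vs Cl (period 3, group 17): the stated order agrees with the simple trend.
(C) Si (period 3, group 14) vs Mg (period 3, group 2): the stated order agrees with the simple trend.
(D) He (period 1, group 18) vs Xe (period 5, group 18): the stated order agrees with the simple trend.
The exception is (A): Se (4p⁴) ionizes more easily than half-filled As (4p³).

(A)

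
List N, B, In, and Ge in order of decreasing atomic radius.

Moving right in a period, electrons are added to the same shell under a stronger nuclear pull, so atoms get smaller; moving down, a new shell is opened and atoms get larger.
These span different periods and groups, so the two trends combine.
B > N: both are in period 2; the period trend gives B the larger value.
Ge > B: period and group pull opposite ways; the down-group shift dominates (121 vs 85 pm).
In > Ge: relative to Ge, both the across-period and down-group shifts push In's atomic radius up.
Tabulated atomic radius (pm): B 85, N 71, Ge 121, In 142.
So from largest to smallest: In > Ge > B > N.

In > Ge > B > N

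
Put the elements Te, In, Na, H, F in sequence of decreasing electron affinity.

F > Te > H > Na > In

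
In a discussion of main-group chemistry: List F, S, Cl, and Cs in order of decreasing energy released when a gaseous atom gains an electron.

Cl, F, S, Cs

F is in period 2, group 17; S is in period 3, group 16; Cl is in period 3, group 17; Cs is in period 6, group 1.
EA tends to increase across a period and decrease down a group, though the pattern is less regular than for IE or radius.
Here both period and group differ, so the two effects have to be weighed against each other.
S > Cs: relative to Cs, both the across-period and down-group shifts push S's electron affinity up.
F > S: relative to S, both the across-period and down-group shifts push F's electron affinity up.
Cl > F: this pair runs against the simple trend — see the exception note.
Note the exception: Cl has a higher electron affinity than F, contrary to the simple trend — F's small 2p subshell makes the incoming electron feel strong e⁻–e⁻ repulsion, so Cl actually releases more energy on gaining an electron.
Tabulated electron affinity (kJ/mol): F 328, S 200, Cl 349, Cs 46.
So from highest to lowest: Cl > F > S > Cs.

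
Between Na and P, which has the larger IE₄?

Na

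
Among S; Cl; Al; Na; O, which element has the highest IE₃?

After 2 electrons have been removed, what remains? S²⁺ still has 4 valence electrons; Cl²⁺ still has 5 valence electrons; Al²⁺ still has 1 valence electron; Na²⁺ is already 1 electron into the core; O²⁺ still has 4 valence electrons.
Core electrons are held far more tightly than valence electrons, so Na tops the IE_3 order.
Valence configurations: S²⁺ [Ne]3s²3p², Cl²⁺ [Ne]3s²3p³, Al²⁺ [Ne]3s¹, O²⁺ [He]2s²2p².
Tabulated IE_3 (kJ/mol): S 3357, Cl 3822, Al 2745, Na 6910, O 5300.
Putting it together, IE_3: Al < S < Cl < O < Na.

Na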